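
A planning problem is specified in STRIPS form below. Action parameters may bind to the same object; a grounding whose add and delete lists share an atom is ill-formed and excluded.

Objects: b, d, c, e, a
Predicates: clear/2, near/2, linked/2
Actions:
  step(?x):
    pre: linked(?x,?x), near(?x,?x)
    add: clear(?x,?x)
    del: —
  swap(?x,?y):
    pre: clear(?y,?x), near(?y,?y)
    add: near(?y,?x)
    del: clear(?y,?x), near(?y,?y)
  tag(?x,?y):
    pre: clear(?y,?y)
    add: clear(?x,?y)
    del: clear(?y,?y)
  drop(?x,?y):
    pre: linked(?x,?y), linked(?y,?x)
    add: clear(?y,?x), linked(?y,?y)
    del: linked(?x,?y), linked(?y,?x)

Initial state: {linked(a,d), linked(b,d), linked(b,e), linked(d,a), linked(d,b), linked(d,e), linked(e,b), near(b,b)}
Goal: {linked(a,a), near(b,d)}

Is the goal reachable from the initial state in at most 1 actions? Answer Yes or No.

No

1. drop(d,b)  →  {clear(b,d), linked(a,d), linked(b,b), linked(b,e), linked(d,a), linked(d,e), linked(e,b), near(b,b)}
2. swap(d,b)  →  {linked(a,d), linked(b,b), linked(b,e), linked(d,a), linked(d,e), linked(e,b), near(b,d)}
3. drop(d,a)  →  {clear(a,d), linked(a,a), linked(b,b), linked(b,e), linked(d,e), linked(e,b), near(b,d)}
optimal plan length = 3; 3 > 1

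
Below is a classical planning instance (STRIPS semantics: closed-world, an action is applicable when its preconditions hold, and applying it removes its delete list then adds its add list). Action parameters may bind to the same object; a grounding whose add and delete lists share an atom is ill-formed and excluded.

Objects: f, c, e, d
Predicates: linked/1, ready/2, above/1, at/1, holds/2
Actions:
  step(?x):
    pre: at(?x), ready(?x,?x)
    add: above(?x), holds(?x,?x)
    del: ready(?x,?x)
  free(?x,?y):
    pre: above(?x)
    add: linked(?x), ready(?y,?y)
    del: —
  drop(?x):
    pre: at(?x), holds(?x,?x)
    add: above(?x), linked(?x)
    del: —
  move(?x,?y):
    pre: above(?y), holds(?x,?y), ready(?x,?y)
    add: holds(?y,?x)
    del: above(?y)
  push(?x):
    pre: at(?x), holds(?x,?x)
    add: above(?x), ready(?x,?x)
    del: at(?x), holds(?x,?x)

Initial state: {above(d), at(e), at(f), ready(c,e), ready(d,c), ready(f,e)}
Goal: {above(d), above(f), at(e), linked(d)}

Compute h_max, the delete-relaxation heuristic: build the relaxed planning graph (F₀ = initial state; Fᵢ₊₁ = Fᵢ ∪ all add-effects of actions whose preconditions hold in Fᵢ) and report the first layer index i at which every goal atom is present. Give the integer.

2

F0 = init (6 atoms)
F1 = F0 ∪ {linked(d), ready(c,c), ready(d,d), ready(e,e), ready(f,f)}  (11 atoms)
F2 = F1 ∪ {above(e), above(f), holds(e,e), holds(f,f)}  (15 atoms)
goal ⊆ F2  ⇒  h_max = 2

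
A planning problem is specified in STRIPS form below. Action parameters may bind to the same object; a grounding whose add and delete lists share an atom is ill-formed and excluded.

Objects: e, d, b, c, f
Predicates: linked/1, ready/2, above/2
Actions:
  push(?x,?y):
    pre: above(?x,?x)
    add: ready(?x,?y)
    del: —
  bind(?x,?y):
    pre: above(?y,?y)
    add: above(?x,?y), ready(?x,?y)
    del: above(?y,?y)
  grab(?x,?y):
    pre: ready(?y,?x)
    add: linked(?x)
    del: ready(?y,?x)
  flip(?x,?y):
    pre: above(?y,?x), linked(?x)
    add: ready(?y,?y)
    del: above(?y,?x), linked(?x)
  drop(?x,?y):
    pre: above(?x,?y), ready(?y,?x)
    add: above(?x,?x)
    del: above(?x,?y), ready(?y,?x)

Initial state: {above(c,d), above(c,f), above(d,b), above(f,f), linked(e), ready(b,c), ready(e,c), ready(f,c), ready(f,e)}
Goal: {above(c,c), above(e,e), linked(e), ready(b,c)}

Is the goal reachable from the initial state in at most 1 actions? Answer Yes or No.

No

1. bind(e,f)  →  {above(c,d), above(c,f), above(d,b), above(e,f), linked(e), ready(b,c), ready(e,c), ready(e,f), ready(f,c), ready(f,e)}
2. drop(e,f)  →  {above(c,d), above(c,f), above(d,b), above(e,e), linked(e), ready(b,c), ready(e,c), ready(e,f), ready(f,c)}
3. drop(c,f)  →  {above(c,c), above(c,d), above(d,b), above(e,e), linked(e), ready(b,c), ready(e,c), ready(e,f)}
optimal plan length = 3; 3 > 1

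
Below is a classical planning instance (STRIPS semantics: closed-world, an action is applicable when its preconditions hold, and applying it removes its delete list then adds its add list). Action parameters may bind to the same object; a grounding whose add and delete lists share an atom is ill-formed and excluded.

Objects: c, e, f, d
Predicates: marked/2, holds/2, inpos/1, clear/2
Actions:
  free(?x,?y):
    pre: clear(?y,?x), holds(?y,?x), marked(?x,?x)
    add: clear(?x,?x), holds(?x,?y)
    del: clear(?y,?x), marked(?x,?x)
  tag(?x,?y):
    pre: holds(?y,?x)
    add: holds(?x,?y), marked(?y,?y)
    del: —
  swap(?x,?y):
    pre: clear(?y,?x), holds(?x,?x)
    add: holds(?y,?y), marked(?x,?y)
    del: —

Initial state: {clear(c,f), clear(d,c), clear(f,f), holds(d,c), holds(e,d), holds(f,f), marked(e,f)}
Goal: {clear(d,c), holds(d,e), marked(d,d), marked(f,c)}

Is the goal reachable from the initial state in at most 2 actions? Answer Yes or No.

No

1. tag(c,d)  →  {clear(c,f), clear(d,c), clear(f,f), holds(c,d), holds(d,c), holds(e,d), holds(f,f), marked(d,d), marked(e,f)}
2. tag(d,e)  →  {clear(c,f), clear(d,c), clear(f,f), holds(c,d), holds(d,c), holds(d,e), holds(e,d), holds(f,f), marked(d,d), marked(e,e), marked(e,f)}
3. swap(f,c)  →  {clear(c,f), clear(d,c), clear(f,f), holds(c,c), holds(c,d), holds(d,c), holds(d,e), holds(e,d), holds(f,f), marked(d,d), marked(e,e), marked(e,f), marked(f,c)}
optimal plan length = 3; 3 > 2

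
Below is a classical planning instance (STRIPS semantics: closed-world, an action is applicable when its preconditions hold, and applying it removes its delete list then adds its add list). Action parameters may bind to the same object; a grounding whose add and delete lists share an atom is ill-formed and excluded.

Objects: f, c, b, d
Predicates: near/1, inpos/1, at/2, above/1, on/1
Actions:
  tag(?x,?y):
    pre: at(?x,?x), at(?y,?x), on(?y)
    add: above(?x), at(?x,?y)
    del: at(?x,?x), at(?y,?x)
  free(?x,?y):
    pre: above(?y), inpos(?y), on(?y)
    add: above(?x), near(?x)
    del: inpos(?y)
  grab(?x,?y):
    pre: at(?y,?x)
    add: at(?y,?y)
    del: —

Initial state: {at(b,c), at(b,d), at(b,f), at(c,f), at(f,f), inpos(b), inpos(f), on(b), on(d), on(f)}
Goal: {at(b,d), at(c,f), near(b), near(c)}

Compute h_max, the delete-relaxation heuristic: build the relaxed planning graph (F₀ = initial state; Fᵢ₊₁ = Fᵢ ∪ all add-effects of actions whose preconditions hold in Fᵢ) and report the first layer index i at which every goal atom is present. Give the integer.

2

F0 = init (10 atoms)
F1 = F0 ∪ {above(f), at(b,b), at(c,c), at(f,b)}  (14 atoms)
F2 = F1 ∪ {above(b), above(c), above(d), at(c,b), near(b), near(c), near(d), near(f)}  (22 atoms)
goal ⊆ F2  ⇒  h_max = 2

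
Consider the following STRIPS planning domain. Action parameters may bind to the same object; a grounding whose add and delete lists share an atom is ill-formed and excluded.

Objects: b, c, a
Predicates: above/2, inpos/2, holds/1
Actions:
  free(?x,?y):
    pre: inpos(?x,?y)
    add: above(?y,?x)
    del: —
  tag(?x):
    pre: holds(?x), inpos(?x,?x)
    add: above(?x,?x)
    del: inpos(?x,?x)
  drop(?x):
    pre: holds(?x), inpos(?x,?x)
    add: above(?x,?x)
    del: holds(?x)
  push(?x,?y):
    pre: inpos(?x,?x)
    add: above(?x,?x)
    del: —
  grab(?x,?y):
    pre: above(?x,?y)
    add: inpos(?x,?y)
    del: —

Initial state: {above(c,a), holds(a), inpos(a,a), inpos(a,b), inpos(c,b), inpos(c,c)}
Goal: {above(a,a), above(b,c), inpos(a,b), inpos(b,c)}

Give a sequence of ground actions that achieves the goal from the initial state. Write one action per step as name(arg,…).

free(c,b); free(a,a); grab(b,c)

1. free(c,b)  →  {above(b,c), above(c,a), holds(a), inpos(a,a), inpos(a,b), inpos(c,b), inpos(c,c)}
2. free(a,a)  →  {above(a,a), above(b,c), above(c,a), holds(a), inpos(a,a), inpos(a,b), inpos(c,b), inpos(c,c)}
3. grab(b,c)  →  {above(a,a), above(b,c), above(c,a), holds(a), inpos(a,a), inpos(a,b), inpos(b,c), inpos(c,b), inpos(c,c)}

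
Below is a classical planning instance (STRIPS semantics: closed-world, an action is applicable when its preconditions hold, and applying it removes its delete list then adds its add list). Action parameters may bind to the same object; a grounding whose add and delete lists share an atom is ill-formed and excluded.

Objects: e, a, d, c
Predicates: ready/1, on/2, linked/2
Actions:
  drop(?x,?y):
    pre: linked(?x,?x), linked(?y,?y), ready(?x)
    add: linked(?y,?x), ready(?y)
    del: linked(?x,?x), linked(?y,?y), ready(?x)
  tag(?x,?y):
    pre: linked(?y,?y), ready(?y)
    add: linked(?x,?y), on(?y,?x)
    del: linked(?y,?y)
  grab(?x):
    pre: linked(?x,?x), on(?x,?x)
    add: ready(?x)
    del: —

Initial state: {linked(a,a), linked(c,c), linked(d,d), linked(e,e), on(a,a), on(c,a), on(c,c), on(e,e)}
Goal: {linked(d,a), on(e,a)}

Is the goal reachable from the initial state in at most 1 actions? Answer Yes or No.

1. grab(e)  →  {linked(a,a), linked(c,c), linked(d,d), linked(e,e), on(a,a), on(c,a), on(c,c), on(e,e), ready(e)}
2. tag(a,e)  →  {linked(a,a), linked(a,e), linked(c,c), linked(d,d), on(a,a), on(c,a), on(c,c), on(e,a), on(e,e), ready(e)}
3. grab(a)  →  {linked(a,a), linked(a,e), linked(c,c), linked(d,d), on(a,a), on(c,a), on(c,c), on(e,a), on(e,e), ready(a), ready(e)}
4. drop(a,d)  →  {linked(a,e), linked(c,c), linked(d,a), on(a,a), on(c,a), on(c,c), on(e,a), on(e,e), ready(d), ready(e)}
optimal plan length = 4; 4 > 1

No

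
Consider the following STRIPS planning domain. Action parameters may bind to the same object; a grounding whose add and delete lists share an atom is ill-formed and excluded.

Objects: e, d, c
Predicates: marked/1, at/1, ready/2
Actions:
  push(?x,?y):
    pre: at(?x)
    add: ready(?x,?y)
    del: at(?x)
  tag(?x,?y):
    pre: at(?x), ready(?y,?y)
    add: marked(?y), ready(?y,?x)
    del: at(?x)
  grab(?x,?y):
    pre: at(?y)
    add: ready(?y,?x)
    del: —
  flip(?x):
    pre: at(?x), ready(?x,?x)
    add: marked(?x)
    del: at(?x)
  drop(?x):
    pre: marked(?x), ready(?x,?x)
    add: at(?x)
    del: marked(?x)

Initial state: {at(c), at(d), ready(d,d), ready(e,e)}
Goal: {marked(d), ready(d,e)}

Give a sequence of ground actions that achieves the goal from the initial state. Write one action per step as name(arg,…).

push(d,e); tag(c,d)

1. push(d,e)  →  {at(c), ready(d,d), ready(d,e), ready(e,e)}
2. tag(c,d)  →  {marked(d), ready(d,c), ready(d,d), ready(d,e), ready(e,e)}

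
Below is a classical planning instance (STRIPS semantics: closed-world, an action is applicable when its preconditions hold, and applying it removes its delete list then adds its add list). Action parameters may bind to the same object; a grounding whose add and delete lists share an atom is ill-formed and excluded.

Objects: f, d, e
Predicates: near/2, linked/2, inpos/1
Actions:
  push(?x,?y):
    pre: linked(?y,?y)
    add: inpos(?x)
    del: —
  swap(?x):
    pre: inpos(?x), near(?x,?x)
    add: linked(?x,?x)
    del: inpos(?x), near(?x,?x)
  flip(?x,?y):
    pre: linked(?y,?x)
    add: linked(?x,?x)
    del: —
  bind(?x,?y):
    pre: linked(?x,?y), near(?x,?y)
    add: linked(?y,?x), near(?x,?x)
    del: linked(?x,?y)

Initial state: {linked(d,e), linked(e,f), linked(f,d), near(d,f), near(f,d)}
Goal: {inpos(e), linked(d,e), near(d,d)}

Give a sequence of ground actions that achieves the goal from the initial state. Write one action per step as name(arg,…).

flip(f,e); push(e,f); bind(f,d); bind(d,f)

1. flip(f,e)  →  {linked(d,e), linked(e,f), linked(f,d), linked(f,f), near(d,f), near(f,d)}
2. push(e,f)  →  {inpos(e), linked(d,e), linked(e,f), linked(f,d), linked(f,f), near(d,f), near(f,d)}
3. bind(f,d)  →  {inpos(e), linked(d,e), linked(d,f), linked(e,f), linked(f,f), near(d,f), near(f,d), near(f,f)}
4. bind(d,f)  →  {inpos(e), linked(d,e), linked(e,f), linked(f,d), linked(f,f), near(d,d), near(d,f), near(f,d), near(f,f)}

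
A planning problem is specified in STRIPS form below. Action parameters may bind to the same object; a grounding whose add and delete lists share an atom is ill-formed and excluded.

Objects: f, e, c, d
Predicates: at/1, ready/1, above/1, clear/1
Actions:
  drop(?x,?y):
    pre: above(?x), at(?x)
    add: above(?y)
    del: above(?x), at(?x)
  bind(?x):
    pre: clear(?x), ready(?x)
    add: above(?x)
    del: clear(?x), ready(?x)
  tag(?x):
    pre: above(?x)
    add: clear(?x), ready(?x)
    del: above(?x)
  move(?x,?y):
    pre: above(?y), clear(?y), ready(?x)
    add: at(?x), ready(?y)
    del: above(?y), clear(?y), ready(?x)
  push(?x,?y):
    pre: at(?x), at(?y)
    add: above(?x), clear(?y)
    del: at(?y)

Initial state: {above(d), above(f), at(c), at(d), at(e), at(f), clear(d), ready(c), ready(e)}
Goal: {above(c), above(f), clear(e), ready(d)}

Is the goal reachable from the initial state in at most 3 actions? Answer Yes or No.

1. tag(d)  →  {above(f), at(c), at(d), at(e), at(f), clear(d), ready(c), ready(d), ready(e)}
2. push(c,e)  →  {above(c), above(f), at(c), at(d), at(f), clear(d), clear(e), ready(c), ready(d), ready(e)}
optimal plan length = 2; 2 ≤ 3

Yes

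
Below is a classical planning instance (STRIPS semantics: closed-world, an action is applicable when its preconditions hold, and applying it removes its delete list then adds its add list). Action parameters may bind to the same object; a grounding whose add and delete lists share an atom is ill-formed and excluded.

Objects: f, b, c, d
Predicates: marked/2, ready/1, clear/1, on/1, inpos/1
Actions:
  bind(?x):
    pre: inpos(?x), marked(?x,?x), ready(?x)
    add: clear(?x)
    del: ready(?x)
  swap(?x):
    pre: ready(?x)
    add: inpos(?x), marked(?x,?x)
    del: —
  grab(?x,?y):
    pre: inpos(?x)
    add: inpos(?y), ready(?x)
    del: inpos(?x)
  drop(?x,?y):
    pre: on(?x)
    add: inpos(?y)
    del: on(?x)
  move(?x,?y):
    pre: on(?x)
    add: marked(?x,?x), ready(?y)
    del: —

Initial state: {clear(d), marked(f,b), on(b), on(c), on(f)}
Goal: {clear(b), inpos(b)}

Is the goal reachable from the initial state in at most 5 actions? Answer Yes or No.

1. drop(f,b)  →  {clear(d), inpos(b), marked(f,b), on(b), on(c)}
2. move(b,b)  →  {clear(d), inpos(b), marked(b,b), marked(f,b), on(b), on(c), ready(b)}
3. bind(b)  →  {clear(b), clear(d), inpos(b), marked(b,b), marked(f,b), on(b), on(c)}
optimal plan length = 3; 3 ≤ 5

Yes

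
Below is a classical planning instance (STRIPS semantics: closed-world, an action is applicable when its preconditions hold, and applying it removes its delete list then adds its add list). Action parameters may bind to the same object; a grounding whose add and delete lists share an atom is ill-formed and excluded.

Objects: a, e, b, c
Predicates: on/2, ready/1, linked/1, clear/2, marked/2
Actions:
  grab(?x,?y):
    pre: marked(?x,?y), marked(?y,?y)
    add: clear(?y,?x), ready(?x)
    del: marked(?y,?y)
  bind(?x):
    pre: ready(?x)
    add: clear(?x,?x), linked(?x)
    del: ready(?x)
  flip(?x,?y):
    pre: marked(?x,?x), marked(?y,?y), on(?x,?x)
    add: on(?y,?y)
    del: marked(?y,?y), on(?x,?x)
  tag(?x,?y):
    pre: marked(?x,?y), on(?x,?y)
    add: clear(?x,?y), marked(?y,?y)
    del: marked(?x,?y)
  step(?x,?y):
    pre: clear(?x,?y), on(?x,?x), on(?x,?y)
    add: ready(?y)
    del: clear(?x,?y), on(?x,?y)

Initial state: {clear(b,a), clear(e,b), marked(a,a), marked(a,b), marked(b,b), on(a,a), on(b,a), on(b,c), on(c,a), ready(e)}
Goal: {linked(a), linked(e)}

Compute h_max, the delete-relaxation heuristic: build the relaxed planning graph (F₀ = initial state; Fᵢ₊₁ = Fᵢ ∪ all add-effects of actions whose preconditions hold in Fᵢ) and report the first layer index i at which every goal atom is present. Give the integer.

F0 = init (10 atoms)
F1 = F0 ∪ {clear(a,a), clear(b,b), clear(e,e), linked(e), on(b,b), ready(a), ready(b)}  (17 atoms)
F2 = F1 ∪ {linked(a), linked(b)}  (19 atoms)
goal ⊆ F2  ⇒  h_max = 2

2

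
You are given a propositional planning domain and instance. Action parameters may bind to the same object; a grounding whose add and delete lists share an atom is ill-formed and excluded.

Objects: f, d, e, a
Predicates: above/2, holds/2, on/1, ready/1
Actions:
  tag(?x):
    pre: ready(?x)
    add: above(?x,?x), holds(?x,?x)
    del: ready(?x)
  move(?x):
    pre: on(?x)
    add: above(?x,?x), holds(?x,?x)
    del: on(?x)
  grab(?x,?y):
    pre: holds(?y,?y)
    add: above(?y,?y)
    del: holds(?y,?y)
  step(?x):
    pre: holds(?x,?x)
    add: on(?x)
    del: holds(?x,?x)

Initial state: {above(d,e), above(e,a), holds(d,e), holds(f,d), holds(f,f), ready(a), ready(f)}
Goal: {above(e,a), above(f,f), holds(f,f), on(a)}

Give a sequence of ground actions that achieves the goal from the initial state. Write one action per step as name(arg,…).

tag(f); tag(a); step(a)

1. tag(f)  →  {above(d,e), above(e,a), above(f,f), holds(d,e), holds(f,d), holds(f,f), ready(a)}
2. tag(a)  →  {above(a,a), above(d,e), above(e,a), above(f,f), holds(a,a), holds(d,e), holds(f,d), holds(f,f)}
3. step(a)  →  {above(a,a), above(d,e), above(e,a), above(f,f), holds(d,e), holds(f,d), holds(f,f), on(a)}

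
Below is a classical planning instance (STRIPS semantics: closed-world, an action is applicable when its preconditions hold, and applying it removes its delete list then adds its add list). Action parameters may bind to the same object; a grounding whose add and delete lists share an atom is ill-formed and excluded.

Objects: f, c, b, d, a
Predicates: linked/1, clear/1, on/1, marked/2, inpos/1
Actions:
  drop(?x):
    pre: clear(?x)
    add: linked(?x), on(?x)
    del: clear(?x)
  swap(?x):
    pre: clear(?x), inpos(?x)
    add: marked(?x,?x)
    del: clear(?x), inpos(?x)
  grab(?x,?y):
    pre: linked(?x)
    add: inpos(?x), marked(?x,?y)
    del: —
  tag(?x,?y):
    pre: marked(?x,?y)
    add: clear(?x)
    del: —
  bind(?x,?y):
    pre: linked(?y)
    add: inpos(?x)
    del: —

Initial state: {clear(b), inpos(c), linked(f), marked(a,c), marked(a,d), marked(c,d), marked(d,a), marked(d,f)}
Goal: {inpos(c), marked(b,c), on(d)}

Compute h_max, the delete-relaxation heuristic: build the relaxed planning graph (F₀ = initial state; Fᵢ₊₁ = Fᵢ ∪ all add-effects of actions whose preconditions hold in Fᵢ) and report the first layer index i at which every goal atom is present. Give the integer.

2

F0 = init (8 atoms)
F1 = F0 ∪ {clear(a), clear(c), clear(d), inpos(a), inpos(b), inpos(d), inpos(f), linked(b), marked(f,a), marked(f,b), marked(f,c), marked(f,d), marked(f,f), on(b)}  (22 atoms)
F2 = F1 ∪ {clear(f), linked(a), linked(c), linked(d), marked(a,a), marked(b,a), marked(b,b), marked(b,c), marked(b,d), marked(b,f), marked(c,c), marked(d,d), on(a), on(c), on(d)}  (37 atoms)
goal ⊆ F2  ⇒  h_max = 2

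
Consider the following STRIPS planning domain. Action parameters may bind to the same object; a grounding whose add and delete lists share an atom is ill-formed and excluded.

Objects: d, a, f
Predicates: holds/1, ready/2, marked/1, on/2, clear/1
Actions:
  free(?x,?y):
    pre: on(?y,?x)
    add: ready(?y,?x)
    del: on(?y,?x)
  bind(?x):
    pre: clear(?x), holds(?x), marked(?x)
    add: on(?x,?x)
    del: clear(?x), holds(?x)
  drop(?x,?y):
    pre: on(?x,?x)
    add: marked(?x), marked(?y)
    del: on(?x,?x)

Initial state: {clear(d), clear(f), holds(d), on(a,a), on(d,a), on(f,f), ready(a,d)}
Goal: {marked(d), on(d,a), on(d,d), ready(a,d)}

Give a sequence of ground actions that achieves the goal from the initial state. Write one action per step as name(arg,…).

drop(a,d); bind(d)

1. drop(a,d)  →  {clear(d), clear(f), holds(d), marked(a), marked(d), on(d,a), on(f,f), ready(a,d)}
2. bind(d)  →  {clear(f), marked(a), marked(d), on(d,a), on(d,d), on(f,f), ready(a,d)}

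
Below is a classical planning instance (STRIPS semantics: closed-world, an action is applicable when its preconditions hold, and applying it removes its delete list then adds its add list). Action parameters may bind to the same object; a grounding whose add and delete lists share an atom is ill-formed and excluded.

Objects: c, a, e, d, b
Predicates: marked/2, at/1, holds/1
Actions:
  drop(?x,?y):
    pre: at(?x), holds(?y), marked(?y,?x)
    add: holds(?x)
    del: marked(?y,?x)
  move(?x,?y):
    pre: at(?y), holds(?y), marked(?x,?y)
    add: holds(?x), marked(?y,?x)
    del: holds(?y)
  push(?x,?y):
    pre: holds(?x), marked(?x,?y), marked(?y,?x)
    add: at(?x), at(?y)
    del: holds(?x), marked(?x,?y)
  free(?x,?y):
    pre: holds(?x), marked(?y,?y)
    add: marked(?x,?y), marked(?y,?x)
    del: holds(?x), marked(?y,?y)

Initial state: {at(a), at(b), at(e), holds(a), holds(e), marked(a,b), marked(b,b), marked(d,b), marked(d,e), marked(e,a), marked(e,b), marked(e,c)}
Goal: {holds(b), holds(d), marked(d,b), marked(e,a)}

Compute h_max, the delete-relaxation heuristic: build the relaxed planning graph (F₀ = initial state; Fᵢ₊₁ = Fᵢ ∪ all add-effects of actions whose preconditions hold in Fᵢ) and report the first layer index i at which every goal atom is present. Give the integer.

F0 = init (12 atoms)
F1 = F0 ∪ {holds(b), holds(d), marked(a,e), marked(b,a), marked(b,e), marked(e,d)}  (18 atoms)
goal ⊆ F1  ⇒  h_max = 1

1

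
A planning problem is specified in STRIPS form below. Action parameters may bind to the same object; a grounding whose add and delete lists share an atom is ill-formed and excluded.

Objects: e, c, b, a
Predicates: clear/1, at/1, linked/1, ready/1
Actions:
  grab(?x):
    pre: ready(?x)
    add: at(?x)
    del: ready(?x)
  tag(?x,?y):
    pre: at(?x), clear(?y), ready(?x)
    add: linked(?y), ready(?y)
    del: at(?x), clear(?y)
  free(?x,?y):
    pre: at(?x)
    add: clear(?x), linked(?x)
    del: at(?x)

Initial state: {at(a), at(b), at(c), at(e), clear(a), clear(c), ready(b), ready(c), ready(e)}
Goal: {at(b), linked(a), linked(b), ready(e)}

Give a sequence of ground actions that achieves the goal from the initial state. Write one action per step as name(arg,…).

tag(e,a); free(b,e); grab(b)

1. tag(e,a)  →  {at(a), at(b), at(c), clear(c), linked(a), ready(a), ready(b), ready(c), ready(e)}
2. free(b,e)  →  {at(a), at(c), clear(b), clear(c), linked(a), linked(b), ready(a), ready(b), ready(c), ready(e)}
3. grab(b)  →  {at(a), at(b), at(c), clear(b), clear(c), linked(a), linked(b), ready(a), ready(c), ready(e)}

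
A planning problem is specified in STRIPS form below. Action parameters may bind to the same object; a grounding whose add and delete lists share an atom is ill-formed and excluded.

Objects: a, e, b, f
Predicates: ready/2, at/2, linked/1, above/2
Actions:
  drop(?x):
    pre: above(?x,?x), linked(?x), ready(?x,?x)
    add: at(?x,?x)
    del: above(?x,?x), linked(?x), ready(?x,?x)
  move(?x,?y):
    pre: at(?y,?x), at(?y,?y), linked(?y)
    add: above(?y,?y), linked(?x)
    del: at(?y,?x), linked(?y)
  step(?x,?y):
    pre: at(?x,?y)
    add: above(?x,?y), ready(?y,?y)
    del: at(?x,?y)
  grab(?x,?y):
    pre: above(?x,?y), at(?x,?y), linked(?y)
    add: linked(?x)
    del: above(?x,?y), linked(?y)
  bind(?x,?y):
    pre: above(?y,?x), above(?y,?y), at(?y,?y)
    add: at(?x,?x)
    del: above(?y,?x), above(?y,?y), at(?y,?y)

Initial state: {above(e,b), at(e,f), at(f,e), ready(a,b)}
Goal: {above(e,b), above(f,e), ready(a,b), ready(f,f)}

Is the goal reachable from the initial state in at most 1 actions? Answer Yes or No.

No

1. step(e,f)  →  {above(e,b), above(e,f), at(f,e), ready(a,b), ready(f,f)}
2. step(f,e)  →  {above(e,b), above(e,f), above(f,e), ready(a,b), ready(e,e), ready(f,f)}
optimal plan length = 2; 2 > 1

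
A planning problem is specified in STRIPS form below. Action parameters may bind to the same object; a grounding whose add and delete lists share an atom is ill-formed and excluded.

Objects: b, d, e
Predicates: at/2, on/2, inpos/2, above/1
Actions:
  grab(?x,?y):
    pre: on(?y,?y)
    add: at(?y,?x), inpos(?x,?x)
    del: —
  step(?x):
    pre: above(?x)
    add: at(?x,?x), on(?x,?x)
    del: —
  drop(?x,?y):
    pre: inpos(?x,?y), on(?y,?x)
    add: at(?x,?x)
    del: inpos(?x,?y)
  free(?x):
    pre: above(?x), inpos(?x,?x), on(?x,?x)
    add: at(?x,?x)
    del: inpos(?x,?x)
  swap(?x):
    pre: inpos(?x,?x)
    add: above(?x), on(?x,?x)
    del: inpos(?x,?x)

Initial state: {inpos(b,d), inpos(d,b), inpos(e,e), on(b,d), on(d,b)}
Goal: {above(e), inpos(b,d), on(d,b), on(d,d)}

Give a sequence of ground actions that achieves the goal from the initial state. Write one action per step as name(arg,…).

swap(e); grab(d,e); swap(d)

1. swap(e)  →  {above(e), inpos(b,d), inpos(d,b), on(b,d), on(d,b), on(e,e)}
2. grab(d,e)  →  {above(e), at(e,d), inpos(b,d), inpos(d,b), inpos(d,d), on(b,d), on(d,b), on(e,e)}
3. swap(d)  →  {above(d), above(e), at(e,d), inpos(b,d), inpos(d,b), on(b,d), on(d,b), on(d,d), on(e,e)}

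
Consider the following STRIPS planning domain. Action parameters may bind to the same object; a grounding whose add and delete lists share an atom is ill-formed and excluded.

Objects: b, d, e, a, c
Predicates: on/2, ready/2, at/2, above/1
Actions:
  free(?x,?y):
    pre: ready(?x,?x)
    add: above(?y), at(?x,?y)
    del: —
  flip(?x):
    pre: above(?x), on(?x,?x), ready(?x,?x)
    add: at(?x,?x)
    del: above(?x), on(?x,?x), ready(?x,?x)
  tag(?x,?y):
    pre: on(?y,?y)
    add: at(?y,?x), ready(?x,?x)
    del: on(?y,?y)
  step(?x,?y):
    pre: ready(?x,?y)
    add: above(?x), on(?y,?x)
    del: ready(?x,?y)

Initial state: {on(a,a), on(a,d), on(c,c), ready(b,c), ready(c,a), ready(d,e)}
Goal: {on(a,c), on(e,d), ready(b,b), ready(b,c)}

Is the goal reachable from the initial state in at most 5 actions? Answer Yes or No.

Yes

1. tag(b,a)  →  {at(a,b), on(a,d), on(c,c), ready(b,b), ready(b,c), ready(c,a), ready(d,e)}
2. step(d,e)  →  {above(d), at(a,b), on(a,d), on(c,c), on(e,d), ready(b,b), ready(b,c), ready(c,a)}
3. step(c,a)  →  {above(c), above(d), at(a,b), on(a,c), on(a,d), on(c,c), on(e,d), ready(b,b), ready(b,c)}
optimal plan length = 3; 3 ≤ 5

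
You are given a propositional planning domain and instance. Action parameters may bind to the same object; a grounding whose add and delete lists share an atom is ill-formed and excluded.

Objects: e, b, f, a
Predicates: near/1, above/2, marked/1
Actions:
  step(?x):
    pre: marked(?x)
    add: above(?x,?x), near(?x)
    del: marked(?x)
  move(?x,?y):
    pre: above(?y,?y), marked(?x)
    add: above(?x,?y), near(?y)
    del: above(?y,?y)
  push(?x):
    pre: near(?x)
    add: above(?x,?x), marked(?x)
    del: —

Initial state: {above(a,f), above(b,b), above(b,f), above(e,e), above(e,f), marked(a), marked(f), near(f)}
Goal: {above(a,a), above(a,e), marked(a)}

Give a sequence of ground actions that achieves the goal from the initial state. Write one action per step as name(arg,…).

step(a); push(a); move(a,e)

1. step(a)  →  {above(a,a), above(a,f), above(b,b), above(b,f), above(e,e), above(e,f), marked(f), near(a), near(f)}
2. push(a)  →  {above(a,a), above(a,f), above(b,b), above(b,f), above(e,e), above(e,f), marked(a), marked(f), near(a), near(f)}
3. move(a,e)  →  {above(a,a), above(a,e), above(a,f), above(b,b), above(b,f), above(e,f), marked(a), marked(f), near(a), near(e), near(f)}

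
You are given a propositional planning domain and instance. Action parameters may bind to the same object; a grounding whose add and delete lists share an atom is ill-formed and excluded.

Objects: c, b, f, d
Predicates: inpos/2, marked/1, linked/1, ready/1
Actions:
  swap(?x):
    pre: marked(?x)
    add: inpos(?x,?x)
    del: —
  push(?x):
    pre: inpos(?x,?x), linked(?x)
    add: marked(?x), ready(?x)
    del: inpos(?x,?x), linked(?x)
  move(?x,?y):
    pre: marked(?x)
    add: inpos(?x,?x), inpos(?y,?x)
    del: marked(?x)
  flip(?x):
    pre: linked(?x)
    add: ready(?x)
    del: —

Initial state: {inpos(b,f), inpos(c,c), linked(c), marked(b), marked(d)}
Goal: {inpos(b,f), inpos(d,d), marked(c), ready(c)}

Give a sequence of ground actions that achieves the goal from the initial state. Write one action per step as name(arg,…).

swap(d); push(c)

1. swap(d)  →  {inpos(b,f), inpos(c,c), inpos(d,d), linked(c), marked(b), marked(d)}
2. push(c)  →  {inpos(b,f), inpos(d,d), marked(b), marked(c), marked(d), ready(c)}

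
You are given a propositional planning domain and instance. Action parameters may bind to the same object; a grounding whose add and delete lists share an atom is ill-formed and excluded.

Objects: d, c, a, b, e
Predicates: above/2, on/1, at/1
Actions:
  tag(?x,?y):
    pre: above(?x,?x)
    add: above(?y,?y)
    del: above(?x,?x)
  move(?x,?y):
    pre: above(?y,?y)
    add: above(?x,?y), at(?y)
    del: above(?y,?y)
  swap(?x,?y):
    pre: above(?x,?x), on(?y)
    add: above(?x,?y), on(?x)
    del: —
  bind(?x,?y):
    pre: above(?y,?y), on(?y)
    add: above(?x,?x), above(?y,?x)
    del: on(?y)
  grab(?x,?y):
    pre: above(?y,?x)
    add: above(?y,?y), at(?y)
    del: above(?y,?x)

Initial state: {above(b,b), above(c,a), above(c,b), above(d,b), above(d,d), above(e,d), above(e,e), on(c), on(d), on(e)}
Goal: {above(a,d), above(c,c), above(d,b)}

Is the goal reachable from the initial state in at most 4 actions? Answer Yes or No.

Yes

1. tag(b,c)  →  {above(c,a), above(c,b), above(c,c), above(d,b), above(d,d), above(e,d), above(e,e), on(c), on(d), on(e)}
2. move(a,d)  →  {above(a,d), above(c,a), above(c,b), above(c,c), above(d,b), above(e,d), above(e,e), at(d), on(c), on(d), on(e)}
optimal plan length = 2; 2 ≤ 4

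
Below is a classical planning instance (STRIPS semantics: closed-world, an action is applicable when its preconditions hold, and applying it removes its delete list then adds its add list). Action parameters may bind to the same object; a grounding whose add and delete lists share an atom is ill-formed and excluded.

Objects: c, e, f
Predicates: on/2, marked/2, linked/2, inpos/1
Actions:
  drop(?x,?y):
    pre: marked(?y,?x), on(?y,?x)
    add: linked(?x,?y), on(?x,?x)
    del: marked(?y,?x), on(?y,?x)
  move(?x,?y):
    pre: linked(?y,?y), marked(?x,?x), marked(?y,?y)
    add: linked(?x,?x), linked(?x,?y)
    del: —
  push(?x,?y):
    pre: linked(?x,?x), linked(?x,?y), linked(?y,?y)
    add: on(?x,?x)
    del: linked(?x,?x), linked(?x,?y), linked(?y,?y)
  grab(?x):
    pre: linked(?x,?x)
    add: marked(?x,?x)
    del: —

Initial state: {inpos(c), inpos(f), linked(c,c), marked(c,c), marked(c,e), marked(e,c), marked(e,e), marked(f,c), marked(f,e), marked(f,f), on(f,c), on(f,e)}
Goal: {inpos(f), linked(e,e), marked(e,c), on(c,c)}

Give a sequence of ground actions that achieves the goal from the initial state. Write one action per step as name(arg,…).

drop(c,f); move(e,c)

1. drop(c,f)  →  {inpos(c), inpos(f), linked(c,c), linked(c,f), marked(c,c), marked(c,e), marked(e,c), marked(e,e), marked(f,e), marked(f,f), on(c,c), on(f,e)}
2. move(e,c)  →  {inpos(c), inpos(f), linked(c,c), linked(c,f), linked(e,c), linked(e,e), marked(c,c), marked(c,e), marked(e,c), marked(e,e), marked(f,e), marked(f,f), on(c,c), on(f,e)}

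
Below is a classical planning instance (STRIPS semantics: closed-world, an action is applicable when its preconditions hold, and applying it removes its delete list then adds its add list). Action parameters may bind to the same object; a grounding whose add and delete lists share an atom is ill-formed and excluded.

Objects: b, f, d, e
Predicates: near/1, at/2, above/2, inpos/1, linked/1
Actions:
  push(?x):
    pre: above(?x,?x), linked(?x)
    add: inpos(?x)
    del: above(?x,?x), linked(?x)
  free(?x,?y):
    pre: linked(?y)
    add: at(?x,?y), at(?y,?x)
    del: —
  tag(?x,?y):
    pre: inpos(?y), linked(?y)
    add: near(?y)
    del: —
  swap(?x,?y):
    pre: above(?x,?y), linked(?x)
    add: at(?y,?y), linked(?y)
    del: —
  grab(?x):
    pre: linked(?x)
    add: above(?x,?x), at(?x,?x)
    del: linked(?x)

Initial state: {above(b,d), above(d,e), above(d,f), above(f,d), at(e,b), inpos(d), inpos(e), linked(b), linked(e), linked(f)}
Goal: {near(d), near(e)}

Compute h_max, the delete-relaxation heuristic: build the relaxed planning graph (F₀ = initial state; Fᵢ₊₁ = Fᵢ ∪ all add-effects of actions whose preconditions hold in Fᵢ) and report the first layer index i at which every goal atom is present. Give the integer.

2

F0 = init (10 atoms)
F1 = F0 ∪ {above(b,b), above(e,e), above(f,f), at(b,b), at(b,d), at(b,e), at(b,f), at(d,b), at(d,d), at(d,e), at(d,f), at(e,d), at(e,e), at(e,f), at(f,b), at(f,d), at(f,e), at(f,f), linked(d), near(e)}  (30 atoms)
F2 = F1 ∪ {above(d,d), inpos(b), inpos(f), near(d)}  (34 atoms)
goal ⊆ F2  ⇒  h_max = 2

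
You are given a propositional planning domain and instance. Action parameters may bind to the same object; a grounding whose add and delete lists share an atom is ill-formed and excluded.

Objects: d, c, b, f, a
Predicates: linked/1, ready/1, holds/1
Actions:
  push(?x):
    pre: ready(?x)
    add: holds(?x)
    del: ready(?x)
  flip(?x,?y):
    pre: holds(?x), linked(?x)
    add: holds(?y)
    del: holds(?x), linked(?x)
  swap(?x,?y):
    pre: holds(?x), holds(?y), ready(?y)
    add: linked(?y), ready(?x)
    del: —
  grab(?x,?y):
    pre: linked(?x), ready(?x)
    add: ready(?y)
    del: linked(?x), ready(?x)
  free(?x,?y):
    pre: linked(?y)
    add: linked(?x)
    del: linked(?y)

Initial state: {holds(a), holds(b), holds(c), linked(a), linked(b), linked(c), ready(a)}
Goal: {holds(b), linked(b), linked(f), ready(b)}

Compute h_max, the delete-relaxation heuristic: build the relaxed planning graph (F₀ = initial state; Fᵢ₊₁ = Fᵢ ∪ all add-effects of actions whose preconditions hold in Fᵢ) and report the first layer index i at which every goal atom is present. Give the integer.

F0 = init (7 atoms)
F1 = F0 ∪ {holds(d), holds(f), linked(d), linked(f), ready(b), ready(c), ready(d), ready(f)}  (15 atoms)
goal ⊆ F1  ⇒  h_max = 1

1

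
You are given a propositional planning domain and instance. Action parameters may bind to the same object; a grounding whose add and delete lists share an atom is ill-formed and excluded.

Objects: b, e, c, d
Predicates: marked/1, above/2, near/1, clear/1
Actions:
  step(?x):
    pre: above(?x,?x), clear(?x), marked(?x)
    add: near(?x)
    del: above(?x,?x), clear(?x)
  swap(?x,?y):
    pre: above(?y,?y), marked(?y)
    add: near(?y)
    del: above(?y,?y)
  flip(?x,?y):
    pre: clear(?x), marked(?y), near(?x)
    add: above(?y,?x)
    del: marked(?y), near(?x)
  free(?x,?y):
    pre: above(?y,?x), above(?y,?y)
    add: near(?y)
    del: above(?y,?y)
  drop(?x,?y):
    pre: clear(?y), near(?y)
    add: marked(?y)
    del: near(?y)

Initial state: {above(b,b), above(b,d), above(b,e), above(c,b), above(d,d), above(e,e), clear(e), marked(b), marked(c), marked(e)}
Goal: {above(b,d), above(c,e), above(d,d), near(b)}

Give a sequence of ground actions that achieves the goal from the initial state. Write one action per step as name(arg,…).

swap(b,b); swap(b,e); flip(e,c)

1. swap(b,b)  →  {above(b,d), above(b,e), above(c,b), above(d,d), above(e,e), clear(e), marked(b), marked(c), marked(e), near(b)}
2. swap(b,e)  →  {above(b,d), above(b,e), above(c,b), above(d,d), clear(e), marked(b), marked(c), marked(e), near(b), near(e)}
3. flip(e,c)  →  {above(b,d), above(b,e), above(c,b), above(c,e), above(d,d), clear(e), marked(b), marked(e), near(b)}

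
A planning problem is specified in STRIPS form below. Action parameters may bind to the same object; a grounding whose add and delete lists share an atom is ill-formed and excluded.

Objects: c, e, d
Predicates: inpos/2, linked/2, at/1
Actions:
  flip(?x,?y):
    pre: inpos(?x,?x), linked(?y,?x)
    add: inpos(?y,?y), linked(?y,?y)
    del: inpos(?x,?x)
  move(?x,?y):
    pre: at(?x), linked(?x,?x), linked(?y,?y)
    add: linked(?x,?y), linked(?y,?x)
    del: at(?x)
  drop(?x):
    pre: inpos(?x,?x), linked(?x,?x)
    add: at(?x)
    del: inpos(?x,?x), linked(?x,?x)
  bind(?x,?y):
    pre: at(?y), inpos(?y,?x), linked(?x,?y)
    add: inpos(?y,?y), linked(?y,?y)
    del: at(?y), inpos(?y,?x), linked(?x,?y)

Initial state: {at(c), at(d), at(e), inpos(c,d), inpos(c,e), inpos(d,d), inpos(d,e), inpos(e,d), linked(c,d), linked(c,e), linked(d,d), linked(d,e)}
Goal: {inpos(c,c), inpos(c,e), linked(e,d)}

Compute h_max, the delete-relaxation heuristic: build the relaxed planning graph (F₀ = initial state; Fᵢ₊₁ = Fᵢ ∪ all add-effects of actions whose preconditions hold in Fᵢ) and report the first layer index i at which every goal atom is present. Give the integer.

F0 = init (12 atoms)
F1 = F0 ∪ {inpos(c,c), inpos(e,e), linked(c,c), linked(e,e)}  (16 atoms)
F2 = F1 ∪ {linked(d,c), linked(e,c), linked(e,d)}  (19 atoms)
goal ⊆ F2  ⇒  h_max = 2

2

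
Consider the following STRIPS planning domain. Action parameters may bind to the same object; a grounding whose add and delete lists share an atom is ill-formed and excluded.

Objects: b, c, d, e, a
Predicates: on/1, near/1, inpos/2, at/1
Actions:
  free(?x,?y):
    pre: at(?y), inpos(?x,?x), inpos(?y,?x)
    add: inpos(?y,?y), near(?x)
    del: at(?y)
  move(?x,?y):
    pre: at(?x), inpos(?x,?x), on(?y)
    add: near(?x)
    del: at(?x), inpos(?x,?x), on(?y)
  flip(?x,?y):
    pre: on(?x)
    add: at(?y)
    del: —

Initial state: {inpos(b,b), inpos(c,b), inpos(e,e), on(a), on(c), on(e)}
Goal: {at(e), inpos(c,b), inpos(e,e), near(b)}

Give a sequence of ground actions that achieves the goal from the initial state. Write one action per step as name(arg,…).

flip(c,b); free(b,b); flip(c,e)

1. flip(c,b)  →  {at(b), inpos(b,b), inpos(c,b), inpos(e,e), on(a), on(c), on(e)}
2. free(b,b)  →  {inpos(b,b), inpos(c,b), inpos(e,e), near(b), on(a), on(c), on(e)}
3. flip(c,e)  →  {at(e), inpos(b,b), inpos(c,b), inpos(e,e), near(b), on(a), on(c), on(e)}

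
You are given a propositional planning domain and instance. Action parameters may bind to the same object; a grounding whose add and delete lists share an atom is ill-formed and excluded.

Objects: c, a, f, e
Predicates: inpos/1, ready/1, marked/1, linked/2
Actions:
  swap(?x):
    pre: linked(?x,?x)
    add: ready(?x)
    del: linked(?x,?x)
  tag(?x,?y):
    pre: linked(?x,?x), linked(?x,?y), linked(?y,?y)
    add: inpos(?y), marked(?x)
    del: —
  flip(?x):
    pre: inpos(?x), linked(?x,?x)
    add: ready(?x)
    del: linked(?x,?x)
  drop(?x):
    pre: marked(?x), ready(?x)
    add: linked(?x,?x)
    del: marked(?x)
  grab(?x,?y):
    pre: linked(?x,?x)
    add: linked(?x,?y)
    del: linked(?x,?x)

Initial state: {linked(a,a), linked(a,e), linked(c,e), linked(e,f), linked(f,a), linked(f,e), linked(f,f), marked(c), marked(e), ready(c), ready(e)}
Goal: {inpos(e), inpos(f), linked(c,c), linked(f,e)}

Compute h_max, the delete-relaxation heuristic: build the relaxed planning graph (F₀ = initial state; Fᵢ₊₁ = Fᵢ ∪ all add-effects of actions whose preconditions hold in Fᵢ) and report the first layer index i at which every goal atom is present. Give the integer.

F0 = init (11 atoms)
F1 = F0 ∪ {inpos(a), inpos(f), linked(a,c), linked(a,f), linked(c,c), linked(e,e), linked(f,c), marked(a), marked(f), ready(a), ready(f)}  (22 atoms)
F2 = F1 ∪ {inpos(c), inpos(e), linked(c,a), linked(c,f), linked(e,a), linked(e,c)}  (28 atoms)
goal ⊆ F2  ⇒  h_max = 2

2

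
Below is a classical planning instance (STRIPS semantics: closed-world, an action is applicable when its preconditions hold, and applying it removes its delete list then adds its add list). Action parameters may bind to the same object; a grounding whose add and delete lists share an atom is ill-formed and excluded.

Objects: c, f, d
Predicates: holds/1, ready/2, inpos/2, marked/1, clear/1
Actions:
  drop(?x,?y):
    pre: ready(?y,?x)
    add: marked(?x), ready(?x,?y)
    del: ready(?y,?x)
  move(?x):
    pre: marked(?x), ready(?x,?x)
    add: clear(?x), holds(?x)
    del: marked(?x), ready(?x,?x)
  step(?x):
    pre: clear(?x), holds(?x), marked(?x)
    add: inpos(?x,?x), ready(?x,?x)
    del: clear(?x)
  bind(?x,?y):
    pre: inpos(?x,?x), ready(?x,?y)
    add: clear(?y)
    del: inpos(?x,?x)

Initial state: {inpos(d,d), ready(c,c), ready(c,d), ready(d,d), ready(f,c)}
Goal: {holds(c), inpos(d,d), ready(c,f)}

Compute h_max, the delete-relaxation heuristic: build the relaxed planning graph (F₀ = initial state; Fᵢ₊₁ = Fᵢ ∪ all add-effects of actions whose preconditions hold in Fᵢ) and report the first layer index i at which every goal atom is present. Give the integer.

2

F0 = init (5 atoms)
F1 = F0 ∪ {clear(d), marked(c), marked(d), ready(c,f), ready(d,c)}  (10 atoms)
F2 = F1 ∪ {clear(c), holds(c), holds(d), marked(f)}  (14 atoms)
goal ⊆ F2  ⇒  h_max = 2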